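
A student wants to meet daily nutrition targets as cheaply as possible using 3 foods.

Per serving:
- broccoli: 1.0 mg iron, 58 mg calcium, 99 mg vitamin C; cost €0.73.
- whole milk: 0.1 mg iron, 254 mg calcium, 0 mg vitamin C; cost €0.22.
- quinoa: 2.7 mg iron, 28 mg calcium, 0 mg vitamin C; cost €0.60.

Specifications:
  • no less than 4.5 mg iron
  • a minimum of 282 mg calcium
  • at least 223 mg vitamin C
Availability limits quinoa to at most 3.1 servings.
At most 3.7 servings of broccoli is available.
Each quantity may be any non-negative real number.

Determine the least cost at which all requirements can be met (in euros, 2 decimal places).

€2.24

Set it up as a linear program. Let x1 = servings of broccoli, x2 = servings of whole milk, x3 = servings of quinoa.
Minimise 0.73x1 + 0.22x2 + 0.6x3 s.t.:
  1x1 + 0.1x2 + 2.7x3 ≥ 4.5   (iron)
  58x1 + 254x2 + 28x3 ≥ 282   (calcium)
  99x1 ≥ 223   (vitamin C)
  x3 ≤ 3.1
  x1 ≤ 3.7
  x1, x2, x3 ≥ 0.
All 3 inputs are positive at the optimum. There the iron, calcium, vitamin C constraints are tight.
That vertex is x1 = 2.253, x2 = 0.5062, x3 = 0.8137.
Cost = 0.73·2.253 + 0.22·0.5062 + 0.6·0.8137 = 2.2443.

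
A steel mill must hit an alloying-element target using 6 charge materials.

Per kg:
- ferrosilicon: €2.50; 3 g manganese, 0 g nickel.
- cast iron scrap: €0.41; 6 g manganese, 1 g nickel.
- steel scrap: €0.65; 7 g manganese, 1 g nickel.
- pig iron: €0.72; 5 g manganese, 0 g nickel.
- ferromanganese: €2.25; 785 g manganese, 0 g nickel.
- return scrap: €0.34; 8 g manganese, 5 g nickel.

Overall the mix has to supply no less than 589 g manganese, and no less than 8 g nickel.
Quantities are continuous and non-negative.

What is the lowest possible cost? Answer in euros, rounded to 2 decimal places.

Let x1 = kg of ferrosilicon, x2 = kg of cast iron scrap, x3 = kg of steel scrap, x4 = kg of pig iron, x5 = kg of ferromanganese, x6 = kg of return scrap.
min 2.5x1 + 0.41x2 + 0.65x3 + 0.72x4 + 2.25x5 + 0.34x6 subject to:
  3x1 + 6x2 + 7x3 + 5x4 + 785x5 + 8x6 ≥ 589   (manganese)
  1x2 + 1x3 + 5x6 ≥ 8   (nickel)
  x1, x2, x3, x4, x5, x6 ≥ 0.
The cheapest feasible vertex uses only ferromanganese, return scrap; ferrosilicon, cast iron scrap, steel scrap, pig iron are not used. Binding constraints: manganese and nickel.
So ferromanganese = 0.734 kg, return scrap = 1.6 kg.
Objective = 2.25·0.734 + 0.34·1.6 = 2.1955.

€2.20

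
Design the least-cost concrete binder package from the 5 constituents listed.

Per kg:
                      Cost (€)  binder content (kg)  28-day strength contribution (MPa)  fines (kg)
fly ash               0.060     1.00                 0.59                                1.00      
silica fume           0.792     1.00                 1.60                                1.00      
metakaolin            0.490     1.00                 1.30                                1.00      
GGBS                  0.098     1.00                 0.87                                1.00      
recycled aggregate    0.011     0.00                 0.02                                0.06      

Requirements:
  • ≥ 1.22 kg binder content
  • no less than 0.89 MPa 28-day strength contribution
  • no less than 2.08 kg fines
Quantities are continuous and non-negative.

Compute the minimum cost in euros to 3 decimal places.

Let x1 = kg of fly ash, x2 = kg of silica fume, x3 = kg of metakaolin, x4 = kg of GGBS, x5 = kg of recycled aggregate.
Minimize 0.06x1 + 0.792x2 + 0.49x3 + 0.098x4 + 0.011x5 s.t.:
  1x1 + 1x2 + 1x3 + 1x4 ≥ 1.22   (binder content)
  0.59x1 + 1.6x2 + 1.3x3 + 0.87x4 + 0.02x5 ≥ 0.89   (28-day strength contribution)
  1x1 + 1x2 + 1x3 + 1x4 + 0.06x5 ≥ 2.08   (fines)
  x1, x2, x3, x4, x5 ≥ 0.
The minimum-cost mix takes nothing from silica fume, metakaolin, GGBS, recycled aggregate — only fly ash. Binding constraint: fines.
Solving gives x1 = 2.08.
Objective = 0.06·2.08 = 0.12480.

€0.125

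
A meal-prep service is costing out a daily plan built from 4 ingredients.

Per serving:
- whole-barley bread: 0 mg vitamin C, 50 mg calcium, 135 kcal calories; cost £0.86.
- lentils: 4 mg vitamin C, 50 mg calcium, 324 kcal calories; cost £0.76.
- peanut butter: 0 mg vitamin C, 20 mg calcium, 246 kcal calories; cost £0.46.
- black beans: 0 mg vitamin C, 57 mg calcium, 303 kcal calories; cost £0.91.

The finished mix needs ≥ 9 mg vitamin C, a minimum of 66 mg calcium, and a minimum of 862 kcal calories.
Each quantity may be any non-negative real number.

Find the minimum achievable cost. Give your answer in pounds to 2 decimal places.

£1.96

This is a linear program. Let x1 = servings of whole-barley bread, x2 = servings of lentils, x3 = servings of peanut butter, x4 = servings of black beans.
Minimise 0.86x1 + 0.76x2 + 0.46x3 + 0.91x4 subject to:
  4x2 ≥ 9   (vitamin C)
  50x1 + 50x2 + 20x3 + 57x4 ≥ 66   (calcium)
  135x1 + 324x2 + 246x3 + 303x4 ≥ 862   (calories)
  x1, x2, x3, x4 ≥ 0.
At the optimum only lentils, peanut butter are positive (whole-barley bread, black beans = 0). Binding constraints: vitamin C and calories.
Solving gives x2 = 2.25, x3 = 0.5407.
Cost = 0.76·2.25 + 0.46·0.5407 = 1.9587.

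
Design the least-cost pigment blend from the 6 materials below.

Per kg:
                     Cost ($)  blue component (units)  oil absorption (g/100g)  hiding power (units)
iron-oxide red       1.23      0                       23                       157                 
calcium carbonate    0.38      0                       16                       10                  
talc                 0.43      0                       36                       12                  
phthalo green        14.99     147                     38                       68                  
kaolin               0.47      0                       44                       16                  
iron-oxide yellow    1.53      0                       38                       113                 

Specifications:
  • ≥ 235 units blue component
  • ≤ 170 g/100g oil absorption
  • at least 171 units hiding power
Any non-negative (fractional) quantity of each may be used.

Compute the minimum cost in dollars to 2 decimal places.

$24.45

Set it up as a linear program. Let x1 = kg of iron-oxide red, x2 = kg of calcium carbonate, x3 = kg of talc, x4 = kg of phthalo green, x5 = kg of kaolin, x6 = kg of iron-oxide yellow.
Minimise 1.23x1 + 0.38x2 + 0.43x3 + 14.99x4 + 0.47x5 + 1.53x6 subject to:
  147x4 ≥ 235   (blue component)
  23x1 + 16x2 + 36x3 + 38x4 + 44x5 + 38x6 ≤ 170   (oil absorption)
  157x1 + 10x2 + 12x3 + 68x4 + 16x5 + 113x6 ≥ 171   (hiding power)
  x1, x2, x3, x4, x5, x6 ≥ 0.
The cheapest feasible vertex uses only iron-oxide red, phthalo green; calcium carbonate, talc, kaolin, iron-oxide yellow are not used. Binding constraints: blue component and hiding power.
Solving gives x1 = 0.39677, x4 = 1.5986.
Total cost: 1.23·0.39677 + 14.99·1.5986 = 24.4510.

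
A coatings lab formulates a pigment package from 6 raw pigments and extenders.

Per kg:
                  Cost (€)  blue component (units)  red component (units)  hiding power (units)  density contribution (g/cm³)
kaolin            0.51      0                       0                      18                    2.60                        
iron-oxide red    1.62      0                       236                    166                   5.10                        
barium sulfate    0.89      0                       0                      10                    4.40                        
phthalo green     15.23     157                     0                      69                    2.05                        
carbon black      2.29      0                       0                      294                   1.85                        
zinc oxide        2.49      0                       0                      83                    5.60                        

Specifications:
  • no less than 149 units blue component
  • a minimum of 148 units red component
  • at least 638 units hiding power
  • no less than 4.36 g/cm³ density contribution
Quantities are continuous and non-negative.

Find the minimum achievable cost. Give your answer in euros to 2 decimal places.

€19.12

Let x1 = kg of kaolin, x2 = kg of iron-oxide red, x3 = kg of barium sulfate, x4 = kg of phthalo green, x5 = kg of carbon black, x6 = kg of zinc oxide.
Minimize 0.51x1 + 1.62x2 + 0.89x3 + 15.23x4 + 2.29x5 + 2.49x6 subject to:
  157x4 ≥ 149   (blue component)
  236x2 ≥ 148   (red component)
  18x1 + 166x2 + 10x3 + 69x4 + 294x5 + 83x6 ≥ 638   (hiding power)
  2.6x1 + 5.1x2 + 4.4x3 + 2.05x4 + 1.85x5 + 5.6x6 ≥ 4.36   (density contribution)
  x1, x2, x3, x4, x5, x6 ≥ 0.
The optimal basis is {iron-oxide red, phthalo green, carbon black}; kaolin, barium sulfate, zinc oxide drop out. Binding constraints: blue component, red component, hiding power.
Optimal quantities: iron-oxide red = 0.6271 kg, phthalo green = 0.949 kg, carbon black = 1.593 kg.
Cost = 1.62·0.6271 + 15.23·0.949 + 2.29·1.593 = 19.1171.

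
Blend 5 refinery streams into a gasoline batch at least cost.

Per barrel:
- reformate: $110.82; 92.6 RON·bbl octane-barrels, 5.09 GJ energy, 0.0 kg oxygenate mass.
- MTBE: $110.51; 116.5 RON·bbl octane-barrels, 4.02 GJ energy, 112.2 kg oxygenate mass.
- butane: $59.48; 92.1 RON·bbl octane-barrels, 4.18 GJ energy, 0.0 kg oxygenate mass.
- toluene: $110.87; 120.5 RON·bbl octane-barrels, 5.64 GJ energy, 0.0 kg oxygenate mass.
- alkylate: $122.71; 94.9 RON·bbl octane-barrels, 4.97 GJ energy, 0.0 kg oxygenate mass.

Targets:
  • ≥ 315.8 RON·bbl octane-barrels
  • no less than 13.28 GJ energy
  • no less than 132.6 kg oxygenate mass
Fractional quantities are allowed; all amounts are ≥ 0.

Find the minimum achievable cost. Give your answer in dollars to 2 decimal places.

Let x1 = barrels of reformate, x2 = barrels of MTBE, x3 = barrels of butane, x4 = barrels of toluene, x5 = barrels of alkylate.
Minimise 110.82x1 + 110.51x2 + 59.48x3 + 110.87x4 + 122.71x5 s.t.:
  92.6x1 + 116.5x2 + 92.1x3 + 120.5x4 + 94.9x5 ≥ 315.8   (octane-barrels)
  5.09x1 + 4.02x2 + 4.18x3 + 5.64x4 + 4.97x5 ≥ 13.28   (energy)
  112.2x2 ≥ 132.6   (oxygenate mass)
  x1, x2, x3, x4, x5 ≥ 0.
The minimum-cost mix takes nothing from reformate, toluene, alkylate — only MTBE, butane. The energy and oxygenate mass requirements are met with equality.
So MTBE = 1.1818 barrels, butane = 2.0405 barrels.
Total cost: 110.51·1.1818 + 59.48·2.0405 = 251.9697.

$251.97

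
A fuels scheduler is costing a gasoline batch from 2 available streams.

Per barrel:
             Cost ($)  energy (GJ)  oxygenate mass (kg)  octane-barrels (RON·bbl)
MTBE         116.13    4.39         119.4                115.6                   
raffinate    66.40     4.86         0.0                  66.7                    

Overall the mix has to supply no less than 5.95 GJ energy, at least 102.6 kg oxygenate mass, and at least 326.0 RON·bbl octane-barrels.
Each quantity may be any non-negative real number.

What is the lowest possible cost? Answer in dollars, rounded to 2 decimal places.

$325.44

Let x1 = barrels of MTBE, x2 = barrels of raffinate.
min 116.13x1 + 66.4x2 with:
  4.39x1 + 4.86x2 ≥ 5.95   (energy)
  119.4x1 ≥ 102.6   (oxygenate mass)
  115.6x1 + 66.7x2 ≥ 326   (octane-barrels)
  x1, x2 ≥ 0.
Both inputs are positive at the optimum. Binding constraints: oxygenate mass and octane-barrels.
Solving gives x1 = 0.8593, x2 = 3.3983.
Hence cost = 116.13·0.8593 + 66.4·3.3983 = $325.4376.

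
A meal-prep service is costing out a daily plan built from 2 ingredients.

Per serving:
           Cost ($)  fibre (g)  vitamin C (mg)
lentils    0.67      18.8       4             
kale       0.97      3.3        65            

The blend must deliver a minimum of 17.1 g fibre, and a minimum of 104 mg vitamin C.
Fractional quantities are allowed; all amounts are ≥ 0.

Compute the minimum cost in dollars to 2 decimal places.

$1.94

Set it up as a linear program. Let x1 = servings of lentils, x2 = servings of kale.
min 0.67x1 + 0.97x2 s.t.:
  18.8x1 + 3.3x2 ≥ 17.1   (fibre)
  4x1 + 65x2 ≥ 104   (vitamin C)
  x1, x2 ≥ 0.
Both inputs are positive at the optimum. There the fibre and vitamin C constraints are tight.
So lentils = 0.6356 servings, kale = 1.561 servings.
Cost = 0.67·0.6356 + 0.97·1.561 = 1.9400.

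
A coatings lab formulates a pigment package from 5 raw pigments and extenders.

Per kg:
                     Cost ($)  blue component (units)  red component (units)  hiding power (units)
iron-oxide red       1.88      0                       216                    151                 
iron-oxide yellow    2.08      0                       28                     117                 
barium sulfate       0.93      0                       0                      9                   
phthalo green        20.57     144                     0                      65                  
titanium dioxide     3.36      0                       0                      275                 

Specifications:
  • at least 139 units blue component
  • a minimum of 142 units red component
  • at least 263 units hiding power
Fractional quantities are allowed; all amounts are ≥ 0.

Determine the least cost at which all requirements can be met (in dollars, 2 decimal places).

$22.33

Treat it as an LP. Let x1 = kg of iron-oxide red, x2 = kg of iron-oxide yellow, x3 = kg of barium sulfate, x4 = kg of phthalo green, x5 = kg of titanium dioxide.
Minimize 1.88x1 + 2.08x2 + 0.93x3 + 20.57x4 + 3.36x5 s.t.:
  144x4 ≥ 139   (blue component)
  216x1 + 28x2 ≥ 142   (red component)
  151x1 + 117x2 + 9x3 + 65x4 + 275x5 ≥ 263   (hiding power)
  x1, x2, x3, x4, x5 ≥ 0.
The cheapest feasible vertex uses only iron-oxide red, phthalo green, titanium dioxide; iron-oxide yellow, barium sulfate are not used. The blue component, red component, hiding power requirements are met with equality.
That vertex is x1 = 0.6574, x4 = 0.9653, x5 = 0.3672.
Cost = 1.88·0.6574 + 20.57·0.9653 + 3.36·0.3672 = 22.3259.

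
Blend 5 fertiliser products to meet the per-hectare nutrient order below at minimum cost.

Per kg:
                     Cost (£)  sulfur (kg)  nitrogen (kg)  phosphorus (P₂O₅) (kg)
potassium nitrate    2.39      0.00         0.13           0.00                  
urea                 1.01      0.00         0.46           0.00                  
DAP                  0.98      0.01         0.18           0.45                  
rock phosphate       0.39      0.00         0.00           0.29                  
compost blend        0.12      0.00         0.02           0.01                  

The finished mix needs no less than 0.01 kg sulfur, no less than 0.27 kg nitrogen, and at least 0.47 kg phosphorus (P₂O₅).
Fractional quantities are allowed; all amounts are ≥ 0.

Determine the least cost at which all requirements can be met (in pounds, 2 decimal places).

£1.20

Set it up as a linear program. Let x1 = kg of potassium nitrate, x2 = kg of urea, x3 = kg of DAP, x4 = kg of rock phosphate, x5 = kg of compost blend.
Minimise 2.39x1 + 1.01x2 + 0.98x3 + 0.39x4 + 0.12x5 s.t.:
  0.01x3 ≥ 0.01   (sulfur)
  0.13x1 + 0.46x2 + 0.18x3 + 0.02x5 ≥ 0.27   (nitrogen)
  0.45x3 + 0.29x4 + 0.01x5 ≥ 0.47   (phosphorus (P₂O₅))
  x1, x2, x3, x4, x5 ≥ 0.
The cheapest feasible vertex uses only urea, DAP; potassium nitrate, rock phosphate, compost blend are not used. Binding constraints: nitrogen and phosphorus (P₂O₅).
So urea = 0.1783 kg, DAP = 1.044 kg.
Hence cost = 1.01·0.1783 + 0.98·1.044 = £1.2032.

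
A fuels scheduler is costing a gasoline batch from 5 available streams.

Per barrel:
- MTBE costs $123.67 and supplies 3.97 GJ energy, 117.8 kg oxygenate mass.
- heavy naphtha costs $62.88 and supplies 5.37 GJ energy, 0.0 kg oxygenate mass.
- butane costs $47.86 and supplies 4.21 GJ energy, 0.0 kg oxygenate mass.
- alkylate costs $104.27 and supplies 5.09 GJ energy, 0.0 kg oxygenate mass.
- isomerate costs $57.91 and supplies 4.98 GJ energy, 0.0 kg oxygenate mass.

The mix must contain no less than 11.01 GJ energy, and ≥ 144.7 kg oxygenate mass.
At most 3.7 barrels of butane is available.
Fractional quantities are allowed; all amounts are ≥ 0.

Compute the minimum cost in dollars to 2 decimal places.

$221.64

This is a linear program. Let x1 = barrels of MTBE, x2 = barrels of heavy naphtha, x3 = barrels of butane, x4 = barrels of alkylate, x5 = barrels of isomerate.
min 123.67x1 + 62.88x2 + 47.86x3 + 104.27x4 + 57.91x5 subject to:
  3.97x1 + 5.37x2 + 4.21x3 + 5.09x4 + 4.98x5 ≥ 11.01   (energy)
  117.8x1 ≥ 144.7   (oxygenate mass)
  x3 ≤ 3.7
  x1, x2, x3, x4, x5 ≥ 0.
The cheapest feasible vertex uses only MTBE, butane; heavy naphtha, alkylate, isomerate are not used. The energy and oxygenate mass requirements are met with equality.
Solving gives x1 = 1.2284, x3 = 1.4569.
Hence cost = 123.67·1.2284 + 47.86·1.4569 = $221.6435.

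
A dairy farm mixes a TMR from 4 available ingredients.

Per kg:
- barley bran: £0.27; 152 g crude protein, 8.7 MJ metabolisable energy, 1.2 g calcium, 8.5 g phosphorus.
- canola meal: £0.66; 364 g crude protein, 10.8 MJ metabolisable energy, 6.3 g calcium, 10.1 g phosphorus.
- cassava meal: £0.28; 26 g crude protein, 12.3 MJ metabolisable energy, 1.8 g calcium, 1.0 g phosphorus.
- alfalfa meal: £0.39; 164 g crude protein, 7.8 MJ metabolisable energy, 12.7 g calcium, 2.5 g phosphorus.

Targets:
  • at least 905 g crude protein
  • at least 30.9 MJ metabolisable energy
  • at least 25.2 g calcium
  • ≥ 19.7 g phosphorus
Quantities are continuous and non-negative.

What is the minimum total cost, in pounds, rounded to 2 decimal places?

£1.73

Set it up as a linear program. Let x1 = kg of barley bran, x2 = kg of canola meal, x3 = kg of cassava meal, x4 = kg of alfalfa meal.
min 0.27x1 + 0.66x2 + 0.28x3 + 0.39x4 with:
  152x1 + 364x2 + 26x3 + 164x4 ≥ 905   (crude protein)
  8.7x1 + 10.8x2 + 12.3x3 + 7.8x4 ≥ 30.9   (metabolisable energy)
  1.2x1 + 6.3x2 + 1.8x3 + 12.7x4 ≥ 25.2   (calcium)
  8.5x1 + 10.1x2 + 1x3 + 2.5x4 ≥ 19.7   (phosphorus)
  x1, x2, x3, x4 ≥ 0.
The cheapest feasible vertex uses only barley bran, canola meal, alfalfa meal; cassava meal is not used. Binding constraints: crude protein, metabolisable energy, calcium.
So barley bran = 0.2624 kg, canola meal = 1.924 kg, alfalfa meal = 1.005 kg.
Objective = 0.27·0.2624 + 0.66·1.924 + 0.39·1.005 = 1.7326.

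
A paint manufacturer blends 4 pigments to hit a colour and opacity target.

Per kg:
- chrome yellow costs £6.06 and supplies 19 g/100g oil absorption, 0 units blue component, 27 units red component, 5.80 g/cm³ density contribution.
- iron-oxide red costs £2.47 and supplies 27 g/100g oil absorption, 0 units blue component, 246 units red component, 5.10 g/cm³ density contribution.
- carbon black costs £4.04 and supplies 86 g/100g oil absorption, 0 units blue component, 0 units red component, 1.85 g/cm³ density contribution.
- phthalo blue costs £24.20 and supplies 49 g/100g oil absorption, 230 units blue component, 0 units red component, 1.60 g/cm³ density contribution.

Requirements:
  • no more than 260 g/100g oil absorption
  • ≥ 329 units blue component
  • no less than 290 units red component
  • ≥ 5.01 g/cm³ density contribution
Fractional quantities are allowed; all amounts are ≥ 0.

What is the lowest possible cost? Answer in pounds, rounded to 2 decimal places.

This is a linear program. Let x1 = kg of chrome yellow, x2 = kg of iron-oxide red, x3 = kg of carbon black, x4 = kg of phthalo blue.
min 6.06x1 + 2.47x2 + 4.04x3 + 24.2x4 s.t.:
  19x1 + 27x2 + 86x3 + 49x4 ≤ 260   (oil absorption)
  230x4 ≥ 329   (blue component)
  27x1 + 246x2 ≥ 290   (red component)
  5.8x1 + 5.1x2 + 1.85x3 + 1.6x4 ≥ 5.01   (density contribution)
  x1, x2, x3, x4 ≥ 0.
The minimum-cost mix takes nothing from chrome yellow, carbon black — only iron-oxide red, phthalo blue. The blue component and red component requirements are met with equality.
That vertex is x2 = 1.1789, x4 = 1.4304.
Total cost: 2.47·1.1789 + 24.2·1.4304 = 37.5276.

£37.53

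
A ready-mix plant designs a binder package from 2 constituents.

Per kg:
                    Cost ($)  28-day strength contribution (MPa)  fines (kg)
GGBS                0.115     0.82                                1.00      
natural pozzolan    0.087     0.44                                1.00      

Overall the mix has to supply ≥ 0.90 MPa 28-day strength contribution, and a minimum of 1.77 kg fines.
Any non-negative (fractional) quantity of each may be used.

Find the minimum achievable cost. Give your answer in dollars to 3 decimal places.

$0.163

Let x1 = kg of GGBS, x2 = kg of natural pozzolan.
min 0.115x1 + 0.087x2 with:
  0.82x1 + 0.44x2 ≥ 0.9   (28-day strength contribution)
  1x1 + 1x2 ≥ 1.77   (fines)
  x1, x2 ≥ 0.
Both inputs are positive at the optimum. Binding constraints: 28-day strength contribution and fines.
So GGBS = 0.3189 kg, natural pozzolan = 1.451 kg.
Objective = 0.115·0.3189 + 0.087·1.451 = 0.16291.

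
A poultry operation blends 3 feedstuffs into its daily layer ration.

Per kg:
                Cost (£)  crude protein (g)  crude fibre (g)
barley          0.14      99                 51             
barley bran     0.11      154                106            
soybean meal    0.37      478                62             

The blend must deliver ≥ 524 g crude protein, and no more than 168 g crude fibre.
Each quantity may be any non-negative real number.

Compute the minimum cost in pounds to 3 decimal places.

£0.395

Let x1 = kg of barley, x2 = kg of barley bran, x3 = kg of soybean meal.
Minimise 0.14x1 + 0.11x2 + 0.37x3 s.t.:
  99x1 + 154x2 + 478x3 ≥ 524   (crude protein)
  51x1 + 106x2 + 62x3 ≤ 168   (crude fibre)
  x1, x2, x3 ≥ 0.
At the optimum only barley bran, soybean meal are positive (barley = 0). Binding constraints: crude protein and crude fibre.
That vertex is x2 = 1.163, x3 = 0.7216.
Hence cost = 0.11·1.163 + 0.37·0.7216 = £0.39492.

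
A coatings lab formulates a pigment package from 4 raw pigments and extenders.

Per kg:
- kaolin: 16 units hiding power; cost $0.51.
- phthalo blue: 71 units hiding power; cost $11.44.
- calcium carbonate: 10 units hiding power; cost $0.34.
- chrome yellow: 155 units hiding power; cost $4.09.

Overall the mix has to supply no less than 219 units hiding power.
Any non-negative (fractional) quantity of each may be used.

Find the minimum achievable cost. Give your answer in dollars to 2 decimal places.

Let x1 = kg of kaolin, x2 = kg of phthalo blue, x3 = kg of calcium carbonate, x4 = kg of chrome yellow.
min 0.51x1 + 11.44x2 + 0.34x3 + 4.09x4 s.t.:
  16x1 + 71x2 + 10x3 + 155x4 ≥ 219   (hiding power)
  x1, x2, x3, x4 ≥ 0.
The minimum-cost mix takes nothing from kaolin, phthalo blue, calcium carbonate — only chrome yellow. Binding constraint: hiding power.
So chrome yellow = 1.413 kg.
Objective = 4.09·1.413 = 5.7792.

$5.78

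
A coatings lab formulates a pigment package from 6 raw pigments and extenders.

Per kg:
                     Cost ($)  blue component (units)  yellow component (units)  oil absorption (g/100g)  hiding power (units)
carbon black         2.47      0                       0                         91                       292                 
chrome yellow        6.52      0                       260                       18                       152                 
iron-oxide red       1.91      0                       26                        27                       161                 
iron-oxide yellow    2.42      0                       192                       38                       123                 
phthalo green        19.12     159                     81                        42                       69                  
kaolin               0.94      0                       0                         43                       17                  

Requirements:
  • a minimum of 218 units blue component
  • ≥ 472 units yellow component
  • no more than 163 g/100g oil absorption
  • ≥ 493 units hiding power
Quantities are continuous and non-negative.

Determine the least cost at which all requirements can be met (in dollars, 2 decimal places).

Treat it as an LP. Let x1 = kg of carbon black, x2 = kg of chrome yellow, x3 = kg of iron-oxide red, x4 = kg of iron-oxide yellow, x5 = kg of phthalo green, x6 = kg of kaolin.
Minimise 2.47x1 + 6.52x2 + 1.91x3 + 2.42x4 + 19.12x5 + 0.94x6 with:
  159x5 ≥ 218   (blue component)
  260x2 + 26x3 + 192x4 + 81x5 ≥ 472   (yellow component)
  91x1 + 18x2 + 27x3 + 38x4 + 42x5 + 43x6 ≤ 163   (oil absorption)
  292x1 + 152x2 + 161x3 + 123x4 + 69x5 + 17x6 ≥ 493   (hiding power)
  x1, x2, x3, x4, x5, x6 ≥ 0.
The minimum-cost mix takes nothing from chrome yellow, kaolin — only carbon black, iron-oxide red, iron-oxide yellow, phthalo green. There the blue component, yellow component, oil absorption, hiding power constraints are tight.
That vertex is x1 = 0.1853, x3 = 0.7833, x4 = 1.774, x5 = 1.371.
Cost = 2.47·0.1853 + 1.91·0.7833 + 2.42·1.774 + 19.12·1.371 = 32.4604.

$32.46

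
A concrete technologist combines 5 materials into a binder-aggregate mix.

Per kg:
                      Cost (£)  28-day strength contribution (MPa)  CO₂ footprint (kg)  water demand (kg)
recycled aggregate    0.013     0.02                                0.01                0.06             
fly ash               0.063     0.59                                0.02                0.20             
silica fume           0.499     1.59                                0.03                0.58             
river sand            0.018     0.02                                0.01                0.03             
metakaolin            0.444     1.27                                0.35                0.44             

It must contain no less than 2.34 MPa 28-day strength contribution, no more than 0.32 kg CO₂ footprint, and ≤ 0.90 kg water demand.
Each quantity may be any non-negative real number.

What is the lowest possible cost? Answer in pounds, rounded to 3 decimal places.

This is a linear program. Let x1 = kg of recycled aggregate, x2 = kg of fly ash, x3 = kg of silica fume, x4 = kg of river sand, x5 = kg of metakaolin.
Minimise 0.013x1 + 0.063x2 + 0.499x3 + 0.018x4 + 0.444x5 s.t.:
  0.02x1 + 0.59x2 + 1.59x3 + 0.02x4 + 1.27x5 ≥ 2.34   (28-day strength contribution)
  0.01x1 + 0.02x2 + 0.03x3 + 0.01x4 + 0.35x5 ≤ 0.32   (CO₂ footprint)
  0.06x1 + 0.2x2 + 0.58x3 + 0.03x4 + 0.44x5 ≤ 0.9   (water demand)
  x1, x2, x3, x4, x5 ≥ 0.
The cheapest feasible vertex uses only fly ash; recycled aggregate, silica fume, river sand, metakaolin are not used. The 28-day strength contribution requirement is met with equality.
Optimal quantities: fly ash = 3.966 kg.
Total cost: 0.063·3.966 = 0.24986.

£0.250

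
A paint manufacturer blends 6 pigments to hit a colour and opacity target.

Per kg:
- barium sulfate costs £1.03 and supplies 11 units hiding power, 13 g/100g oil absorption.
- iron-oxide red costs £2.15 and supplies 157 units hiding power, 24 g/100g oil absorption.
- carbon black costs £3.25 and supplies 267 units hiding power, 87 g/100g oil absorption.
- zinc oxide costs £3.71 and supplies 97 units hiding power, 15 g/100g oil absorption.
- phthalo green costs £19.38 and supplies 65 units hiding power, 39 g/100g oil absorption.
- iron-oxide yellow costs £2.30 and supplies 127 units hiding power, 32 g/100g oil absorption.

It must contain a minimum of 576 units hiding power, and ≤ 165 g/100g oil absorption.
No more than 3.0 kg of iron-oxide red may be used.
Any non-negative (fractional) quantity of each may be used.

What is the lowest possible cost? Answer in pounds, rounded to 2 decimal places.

£7.21

Set it up as a linear program. Let x1 = kg of barium sulfate, x2 = kg of iron-oxide red, x3 = kg of carbon black, x4 = kg of zinc oxide, x5 = kg of phthalo green, x6 = kg of iron-oxide yellow.
min 1.03x1 + 2.15x2 + 3.25x3 + 3.71x4 + 19.38x5 + 2.3x6 s.t.:
  11x1 + 157x2 + 267x3 + 97x4 + 65x5 + 127x6 ≥ 576   (hiding power)
  13x1 + 24x2 + 87x3 + 15x4 + 39x5 + 32x6 ≤ 165   (oil absorption)
  x2 ≤ 3
  x1, x2, x3, x4, x5, x6 ≥ 0.
The optimal basis is {iron-oxide red, carbon black}; barium sulfate, zinc oxide, phthalo green, iron-oxide yellow drop out. There the hiding power and oil absorption constraints are tight.
Optimal quantities: iron-oxide red = 0.8353 kg, carbon black = 1.666 kg.
Cost = 2.15·0.8353 + 3.25·1.666 = 7.2104.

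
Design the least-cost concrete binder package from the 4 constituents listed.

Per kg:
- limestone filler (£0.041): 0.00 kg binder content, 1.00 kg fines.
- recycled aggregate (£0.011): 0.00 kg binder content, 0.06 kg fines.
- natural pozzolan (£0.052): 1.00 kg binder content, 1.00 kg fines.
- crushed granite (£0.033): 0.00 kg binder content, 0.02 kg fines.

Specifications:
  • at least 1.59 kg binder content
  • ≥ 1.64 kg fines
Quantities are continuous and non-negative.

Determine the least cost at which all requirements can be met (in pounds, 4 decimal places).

Set it up as a linear program. Let x1 = kg of limestone filler, x2 = kg of recycled aggregate, x3 = kg of natural pozzolan, x4 = kg of crushed granite.
Minimize 0.041x1 + 0.011x2 + 0.052x3 + 0.033x4 subject to:
  1x3 ≥ 1.59   (binder content)
  1x1 + 0.06x2 + 1x3 + 0.02x4 ≥ 1.64   (fines)
  x1, x2, x3, x4 ≥ 0.
At the optimum only limestone filler, natural pozzolan are positive (recycled aggregate, crushed granite = 0). The binder content and fines requirements are met with equality.
Optimal quantities: limestone filler = 0.05 kg, natural pozzolan = 1.59 kg.
Objective = 0.041·0.05 + 0.052·1.59 = 0.084730.

£0.0847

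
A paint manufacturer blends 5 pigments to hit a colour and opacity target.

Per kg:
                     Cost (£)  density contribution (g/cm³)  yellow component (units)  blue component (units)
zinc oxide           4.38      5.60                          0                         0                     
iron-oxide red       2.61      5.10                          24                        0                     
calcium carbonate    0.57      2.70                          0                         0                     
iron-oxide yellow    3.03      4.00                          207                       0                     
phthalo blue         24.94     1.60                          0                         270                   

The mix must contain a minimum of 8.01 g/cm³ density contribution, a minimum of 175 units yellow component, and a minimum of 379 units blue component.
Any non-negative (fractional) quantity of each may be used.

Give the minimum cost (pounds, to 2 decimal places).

Treat it as an LP. Let x1 = kg of zinc oxide, x2 = kg of iron-oxide red, x3 = kg of calcium carbonate, x4 = kg of iron-oxide yellow, x5 = kg of phthalo blue.
Minimize 4.38x1 + 2.61x2 + 0.57x3 + 3.03x4 + 24.94x5 with:
  5.6x1 + 5.1x2 + 2.7x3 + 4x4 + 1.6x5 ≥ 8.01   (density contribution)
  24x2 + 207x4 ≥ 175   (yellow component)
  270x5 ≥ 379   (blue component)
  x1, x2, x3, x4, x5 ≥ 0.
The optimal basis is {calcium carbonate, iron-oxide yellow, phthalo blue}; zinc oxide, iron-oxide red drop out. The density contribution, yellow component, blue component requirements are met with equality.
Optimal quantities: calcium carbonate = 0.88238 kg, iron-oxide yellow = 0.84541 kg, phthalo blue = 1.4037 kg.
Cost = 0.57·0.88238 + 3.03·0.84541 + 24.94·1.4037 = 38.0728.

£38.07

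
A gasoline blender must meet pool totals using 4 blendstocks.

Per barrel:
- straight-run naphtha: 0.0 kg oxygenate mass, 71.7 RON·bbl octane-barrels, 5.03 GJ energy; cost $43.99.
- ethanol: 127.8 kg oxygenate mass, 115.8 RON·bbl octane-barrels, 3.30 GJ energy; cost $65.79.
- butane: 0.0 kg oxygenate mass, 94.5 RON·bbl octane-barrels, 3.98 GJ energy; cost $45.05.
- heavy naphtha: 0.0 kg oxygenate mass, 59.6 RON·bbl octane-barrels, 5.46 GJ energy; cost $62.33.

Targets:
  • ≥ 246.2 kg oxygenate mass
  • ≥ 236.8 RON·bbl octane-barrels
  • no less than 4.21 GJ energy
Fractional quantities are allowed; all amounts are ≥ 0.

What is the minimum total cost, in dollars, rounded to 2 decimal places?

Let x1 = barrels of straight-run naphtha, x2 = barrels of ethanol, x3 = barrels of butane, x4 = barrels of heavy naphtha.
Minimize 43.99x1 + 65.79x2 + 45.05x3 + 62.33x4 with:
  127.8x2 ≥ 246.2   (oxygenate mass)
  71.7x1 + 115.8x2 + 94.5x3 + 59.6x4 ≥ 236.8   (octane-barrels)
  5.03x1 + 3.3x2 + 3.98x3 + 5.46x4 ≥ 4.21   (energy)
  x1, x2, x3, x4 ≥ 0.
The cheapest feasible vertex uses only ethanol, butane; straight-run naphtha, heavy naphtha are not used. The oxygenate mass and octane-barrels requirements are met with equality.
Optimal quantities: ethanol = 1.9264 barrels, butane = 0.14516 barrels.
Hence cost = 65.79·1.9264 + 45.05·0.14516 = $133.2773.

$133.28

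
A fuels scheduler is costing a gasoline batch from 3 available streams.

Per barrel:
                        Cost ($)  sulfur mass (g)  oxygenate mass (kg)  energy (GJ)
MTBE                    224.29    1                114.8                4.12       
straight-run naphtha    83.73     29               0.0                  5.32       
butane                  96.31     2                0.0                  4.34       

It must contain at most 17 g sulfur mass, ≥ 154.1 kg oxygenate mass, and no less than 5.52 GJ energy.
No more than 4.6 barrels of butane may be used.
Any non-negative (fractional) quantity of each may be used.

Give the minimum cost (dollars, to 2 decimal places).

$301.07

Set it up as a linear program. Let x1 = barrels of MTBE, x2 = barrels of straight-run naphtha, x3 = barrels of butane.
min 224.29x1 + 83.73x2 + 96.31x3 s.t.:
  1x1 + 29x2 + 2x3 ≤ 17   (sulfur mass)
  114.8x1 ≥ 154.1   (oxygenate mass)
  4.12x1 + 5.32x2 + 4.34x3 ≥ 5.52   (energy)
  x3 ≤ 4.6
  x1, x2, x3 ≥ 0.
The minimum-cost mix takes nothing from straight-run naphtha, butane — only MTBE. The oxygenate mass requirement is met with equality.
That vertex is x1 = 1.34233.
Total cost: 224.29·1.34233 = 301.0712.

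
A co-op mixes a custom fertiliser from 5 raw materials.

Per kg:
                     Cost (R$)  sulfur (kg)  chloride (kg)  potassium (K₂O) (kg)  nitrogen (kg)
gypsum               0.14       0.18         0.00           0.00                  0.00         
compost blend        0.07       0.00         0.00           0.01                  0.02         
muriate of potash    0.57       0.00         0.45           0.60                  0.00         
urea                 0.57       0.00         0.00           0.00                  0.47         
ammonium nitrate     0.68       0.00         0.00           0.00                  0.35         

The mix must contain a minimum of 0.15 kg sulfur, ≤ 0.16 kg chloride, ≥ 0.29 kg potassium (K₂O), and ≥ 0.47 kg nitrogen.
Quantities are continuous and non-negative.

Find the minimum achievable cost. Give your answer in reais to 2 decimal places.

Let x1 = kg of gypsum, x2 = kg of compost blend, x3 = kg of muriate of potash, x4 = kg of urea, x5 = kg of ammonium nitrate.
min 0.14x1 + 0.07x2 + 0.57x3 + 0.57x4 + 0.68x5 subject to:
  0.18x1 ≥ 0.15   (sulfur)
  0.45x3 ≤ 0.16   (chloride)
  0.01x2 + 0.6x3 ≥ 0.29   (potassium (K₂O))
  0.02x2 + 0.47x4 + 0.35x5 ≥ 0.47   (nitrogen)
  x1, x2, x3, x4, x5 ≥ 0.
The optimal basis is {gypsum, compost blend, muriate of potash, urea}; ammonium nitrate drops out. The sulfur, chloride, potassium (K₂O), nitrogen requirements are met with equality.
That vertex is x1 = 0.8333, x2 = 7.667, x3 = 0.3556, x4 = 0.6738.
Hence cost = 0.14·0.8333 + 0.07·7.667 + 0.57·0.3556 + 0.57·0.6738 = R$1.2401.

R$1.24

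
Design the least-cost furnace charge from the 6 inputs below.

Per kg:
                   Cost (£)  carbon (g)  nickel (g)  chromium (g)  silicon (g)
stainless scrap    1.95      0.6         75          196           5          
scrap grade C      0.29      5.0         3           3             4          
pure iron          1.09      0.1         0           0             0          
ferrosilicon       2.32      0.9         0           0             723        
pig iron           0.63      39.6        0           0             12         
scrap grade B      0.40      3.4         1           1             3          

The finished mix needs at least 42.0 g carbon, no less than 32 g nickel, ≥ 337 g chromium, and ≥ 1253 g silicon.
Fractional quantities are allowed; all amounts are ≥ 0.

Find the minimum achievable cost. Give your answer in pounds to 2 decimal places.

Let x1 = kg of stainless scrap, x2 = kg of scrap grade C, x3 = kg of pure iron, x4 = kg of ferrosilicon, x5 = kg of pig iron, x6 = kg of scrap grade B.
min 1.95x1 + 0.29x2 + 1.09x3 + 2.32x4 + 0.63x5 + 0.4x6 s.t.:
  0.6x1 + 5x2 + 0.1x3 + 0.9x4 + 39.6x5 + 3.4x6 ≥ 42   (carbon)
  75x1 + 3x2 + 1x6 ≥ 32   (nickel)
  196x1 + 3x2 + 1x6 ≥ 337   (chromium)
  5x1 + 4x2 + 723x4 + 12x5 + 3x6 ≥ 1253   (silicon)
  x1, x2, x3, x4, x5, x6 ≥ 0.
The optimal basis is {stainless scrap, ferrosilicon, pig iron}; scrap grade C, pure iron, scrap grade B drop out. There the carbon, chromium, silicon constraints are tight.
That vertex is x1 = 1.7194, x4 = 1.7046, x5 = 0.99581.
Total cost: 1.95·1.7194 + 2.32·1.7046 + 0.63·0.99581 = 7.9349.

£7.93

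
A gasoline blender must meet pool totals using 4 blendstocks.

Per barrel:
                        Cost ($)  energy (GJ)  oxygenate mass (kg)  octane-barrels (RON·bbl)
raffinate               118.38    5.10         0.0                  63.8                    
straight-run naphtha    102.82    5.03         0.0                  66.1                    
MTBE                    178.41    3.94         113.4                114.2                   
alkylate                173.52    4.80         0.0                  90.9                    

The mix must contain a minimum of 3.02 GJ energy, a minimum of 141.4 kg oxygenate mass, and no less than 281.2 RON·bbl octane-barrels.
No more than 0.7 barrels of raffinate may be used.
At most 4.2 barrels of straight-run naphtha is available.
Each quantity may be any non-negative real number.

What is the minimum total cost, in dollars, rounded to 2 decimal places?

Let x1 = barrels of raffinate, x2 = barrels of straight-run naphtha, x3 = barrels of MTBE, x4 = barrels of alkylate.
min 118.38x1 + 102.82x2 + 178.41x3 + 173.52x4 subject to:
  5.1x1 + 5.03x2 + 3.94x3 + 4.8x4 ≥ 3.02   (energy)
  113.4x3 ≥ 141.4   (oxygenate mass)
  63.8x1 + 66.1x2 + 114.2x3 + 90.9x4 ≥ 281.2   (octane-barrels)
  x1 ≤ 0.7
  x2 ≤ 4.2
  x1, x2, x3, x4 ≥ 0.
The cheapest feasible vertex uses only straight-run naphtha, MTBE; raffinate, alkylate are not used. There the oxygenate mass and octane-barrels constraints are tight.
Optimal quantities: straight-run naphtha = 2.0999 barrels, MTBE = 1.2469 barrels.
Hence cost = 102.82·2.0999 + 178.41·1.2469 = $438.3711.

$438.37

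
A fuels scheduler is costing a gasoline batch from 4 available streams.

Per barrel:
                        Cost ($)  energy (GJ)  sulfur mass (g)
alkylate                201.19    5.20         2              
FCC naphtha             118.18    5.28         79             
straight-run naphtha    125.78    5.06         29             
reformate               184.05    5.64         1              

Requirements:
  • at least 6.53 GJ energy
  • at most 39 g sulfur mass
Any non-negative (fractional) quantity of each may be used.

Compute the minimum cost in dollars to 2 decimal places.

$161.90

Treat it as an LP. Let x1 = barrels of alkylate, x2 = barrels of FCC naphtha, x3 = barrels of straight-run naphtha, x4 = barrels of reformate.
Minimise 201.19x1 + 118.18x2 + 125.78x3 + 184.05x4 s.t.:
  5.2x1 + 5.28x2 + 5.06x3 + 5.64x4 ≥ 6.53   (energy)
  2x1 + 79x2 + 29x3 + 1x4 ≤ 39   (sulfur mass)
  x1, x2, x3, x4 ≥ 0.
The cheapest feasible vertex uses only FCC naphtha, straight-run naphtha; alkylate, reformate are not used. There the energy and sulfur mass constraints are tight.
Solving gives x2 = 0.032317, x3 = 1.2568.
Cost = 118.18·0.032317 + 125.78·1.2568 = 161.8995.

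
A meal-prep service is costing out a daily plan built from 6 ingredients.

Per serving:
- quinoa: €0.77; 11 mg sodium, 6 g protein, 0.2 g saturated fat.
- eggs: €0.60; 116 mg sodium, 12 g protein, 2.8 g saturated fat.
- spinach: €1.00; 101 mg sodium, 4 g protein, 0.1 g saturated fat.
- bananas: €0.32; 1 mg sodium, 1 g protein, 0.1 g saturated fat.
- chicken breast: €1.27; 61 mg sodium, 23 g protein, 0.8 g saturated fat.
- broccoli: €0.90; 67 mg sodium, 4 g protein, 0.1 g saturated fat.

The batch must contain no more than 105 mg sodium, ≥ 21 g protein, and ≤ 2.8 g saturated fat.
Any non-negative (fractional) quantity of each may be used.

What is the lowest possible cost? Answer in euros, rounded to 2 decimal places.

Let x1 = servings of quinoa, x2 = servings of eggs, x3 = servings of spinach, x4 = servings of bananas, x5 = servings of chicken breast, x6 = servings of broccoli.
Minimise 0.77x1 + 0.6x2 + 1x3 + 0.32x4 + 1.27x5 + 0.9x6 subject to:
  11x1 + 116x2 + 101x3 + 1x4 + 61x5 + 67x6 ≤ 105   (sodium)
  6x1 + 12x2 + 4x3 + 1x4 + 23x5 + 4x6 ≥ 21   (protein)
  0.2x1 + 2.8x2 + 0.1x3 + 0.1x4 + 0.8x5 + 0.1x6 ≤ 2.8   (saturated fat)
  x1, x2, x3, x4, x5, x6 ≥ 0.
The cheapest feasible vertex uses only eggs, chicken breast; quinoa, spinach, bananas, broccoli are not used. There the sodium and protein constraints are tight.
So eggs = 0.5857 servings, chicken breast = 0.6074 servings.
Cost = 0.6·0.5857 + 1.27·0.6074 = 1.1228.

€1.12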